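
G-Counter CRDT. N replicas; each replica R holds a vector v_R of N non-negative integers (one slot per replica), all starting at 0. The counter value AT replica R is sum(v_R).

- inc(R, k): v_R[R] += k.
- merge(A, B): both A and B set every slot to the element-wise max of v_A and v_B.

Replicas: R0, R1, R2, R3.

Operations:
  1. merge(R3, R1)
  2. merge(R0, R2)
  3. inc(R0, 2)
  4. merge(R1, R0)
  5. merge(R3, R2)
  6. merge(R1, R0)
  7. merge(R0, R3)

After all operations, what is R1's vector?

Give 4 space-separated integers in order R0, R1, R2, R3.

Op 1: merge R3<->R1 -> R3=(0,0,0,0) R1=(0,0,0,0)
Op 2: merge R0<->R2 -> R0=(0,0,0,0) R2=(0,0,0,0)
Op 3: inc R0 by 2 -> R0=(2,0,0,0) value=2
Op 4: merge R1<->R0 -> R1=(2,0,0,0) R0=(2,0,0,0)
Op 5: merge R3<->R2 -> R3=(0,0,0,0) R2=(0,0,0,0)
Op 6: merge R1<->R0 -> R1=(2,0,0,0) R0=(2,0,0,0)
Op 7: merge R0<->R3 -> R0=(2,0,0,0) R3=(2,0,0,0)

Answer: 2 0 0 0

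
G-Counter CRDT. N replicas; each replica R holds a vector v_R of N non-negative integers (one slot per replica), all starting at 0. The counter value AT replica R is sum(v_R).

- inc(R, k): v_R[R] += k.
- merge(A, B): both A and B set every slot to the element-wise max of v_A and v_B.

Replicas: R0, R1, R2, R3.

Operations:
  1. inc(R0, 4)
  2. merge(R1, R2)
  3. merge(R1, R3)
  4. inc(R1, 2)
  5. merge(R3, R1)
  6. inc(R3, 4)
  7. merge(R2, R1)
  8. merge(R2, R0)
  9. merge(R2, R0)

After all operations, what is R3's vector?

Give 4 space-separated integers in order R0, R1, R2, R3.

Answer: 0 2 0 4

Derivation:
Op 1: inc R0 by 4 -> R0=(4,0,0,0) value=4
Op 2: merge R1<->R2 -> R1=(0,0,0,0) R2=(0,0,0,0)
Op 3: merge R1<->R3 -> R1=(0,0,0,0) R3=(0,0,0,0)
Op 4: inc R1 by 2 -> R1=(0,2,0,0) value=2
Op 5: merge R3<->R1 -> R3=(0,2,0,0) R1=(0,2,0,0)
Op 6: inc R3 by 4 -> R3=(0,2,0,4) value=6
Op 7: merge R2<->R1 -> R2=(0,2,0,0) R1=(0,2,0,0)
Op 8: merge R2<->R0 -> R2=(4,2,0,0) R0=(4,2,0,0)
Op 9: merge R2<->R0 -> R2=(4,2,0,0) R0=(4,2,0,0)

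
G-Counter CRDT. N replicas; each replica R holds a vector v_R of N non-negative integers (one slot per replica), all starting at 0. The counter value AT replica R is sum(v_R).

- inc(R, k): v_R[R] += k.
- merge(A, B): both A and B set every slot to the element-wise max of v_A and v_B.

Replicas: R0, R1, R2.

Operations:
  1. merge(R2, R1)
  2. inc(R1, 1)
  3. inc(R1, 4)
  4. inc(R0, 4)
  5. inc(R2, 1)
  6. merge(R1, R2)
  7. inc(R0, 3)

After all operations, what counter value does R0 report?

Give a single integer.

Op 1: merge R2<->R1 -> R2=(0,0,0) R1=(0,0,0)
Op 2: inc R1 by 1 -> R1=(0,1,0) value=1
Op 3: inc R1 by 4 -> R1=(0,5,0) value=5
Op 4: inc R0 by 4 -> R0=(4,0,0) value=4
Op 5: inc R2 by 1 -> R2=(0,0,1) value=1
Op 6: merge R1<->R2 -> R1=(0,5,1) R2=(0,5,1)
Op 7: inc R0 by 3 -> R0=(7,0,0) value=7

Answer: 7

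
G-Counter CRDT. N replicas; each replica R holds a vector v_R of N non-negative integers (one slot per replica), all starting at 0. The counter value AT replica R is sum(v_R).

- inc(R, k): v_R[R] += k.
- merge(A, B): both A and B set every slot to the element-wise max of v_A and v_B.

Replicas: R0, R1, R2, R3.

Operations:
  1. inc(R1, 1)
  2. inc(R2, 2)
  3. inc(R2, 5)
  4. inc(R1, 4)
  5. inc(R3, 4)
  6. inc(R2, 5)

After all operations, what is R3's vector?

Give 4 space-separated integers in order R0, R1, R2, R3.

Op 1: inc R1 by 1 -> R1=(0,1,0,0) value=1
Op 2: inc R2 by 2 -> R2=(0,0,2,0) value=2
Op 3: inc R2 by 5 -> R2=(0,0,7,0) value=7
Op 4: inc R1 by 4 -> R1=(0,5,0,0) value=5
Op 5: inc R3 by 4 -> R3=(0,0,0,4) value=4
Op 6: inc R2 by 5 -> R2=(0,0,12,0) value=12

Answer: 0 0 0 4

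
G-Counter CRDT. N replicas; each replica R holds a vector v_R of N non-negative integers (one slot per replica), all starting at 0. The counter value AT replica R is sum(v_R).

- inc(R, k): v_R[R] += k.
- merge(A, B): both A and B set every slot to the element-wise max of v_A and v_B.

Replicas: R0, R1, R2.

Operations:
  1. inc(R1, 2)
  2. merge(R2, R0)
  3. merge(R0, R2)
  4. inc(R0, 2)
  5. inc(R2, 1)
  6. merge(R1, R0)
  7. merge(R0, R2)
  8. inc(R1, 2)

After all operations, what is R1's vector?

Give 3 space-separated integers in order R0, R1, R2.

Answer: 2 4 0

Derivation:
Op 1: inc R1 by 2 -> R1=(0,2,0) value=2
Op 2: merge R2<->R0 -> R2=(0,0,0) R0=(0,0,0)
Op 3: merge R0<->R2 -> R0=(0,0,0) R2=(0,0,0)
Op 4: inc R0 by 2 -> R0=(2,0,0) value=2
Op 5: inc R2 by 1 -> R2=(0,0,1) value=1
Op 6: merge R1<->R0 -> R1=(2,2,0) R0=(2,2,0)
Op 7: merge R0<->R2 -> R0=(2,2,1) R2=(2,2,1)
Op 8: inc R1 by 2 -> R1=(2,4,0) value=6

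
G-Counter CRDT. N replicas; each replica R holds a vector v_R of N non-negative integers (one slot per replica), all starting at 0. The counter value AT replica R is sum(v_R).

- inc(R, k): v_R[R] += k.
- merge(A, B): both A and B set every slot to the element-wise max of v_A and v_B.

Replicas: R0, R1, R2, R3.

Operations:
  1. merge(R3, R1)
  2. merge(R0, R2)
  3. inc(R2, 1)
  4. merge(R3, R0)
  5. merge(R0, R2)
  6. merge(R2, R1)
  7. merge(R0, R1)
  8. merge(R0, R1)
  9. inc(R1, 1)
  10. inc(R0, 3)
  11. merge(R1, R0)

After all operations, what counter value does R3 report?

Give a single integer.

Answer: 0

Derivation:
Op 1: merge R3<->R1 -> R3=(0,0,0,0) R1=(0,0,0,0)
Op 2: merge R0<->R2 -> R0=(0,0,0,0) R2=(0,0,0,0)
Op 3: inc R2 by 1 -> R2=(0,0,1,0) value=1
Op 4: merge R3<->R0 -> R3=(0,0,0,0) R0=(0,0,0,0)
Op 5: merge R0<->R2 -> R0=(0,0,1,0) R2=(0,0,1,0)
Op 6: merge R2<->R1 -> R2=(0,0,1,0) R1=(0,0,1,0)
Op 7: merge R0<->R1 -> R0=(0,0,1,0) R1=(0,0,1,0)
Op 8: merge R0<->R1 -> R0=(0,0,1,0) R1=(0,0,1,0)
Op 9: inc R1 by 1 -> R1=(0,1,1,0) value=2
Op 10: inc R0 by 3 -> R0=(3,0,1,0) value=4
Op 11: merge R1<->R0 -> R1=(3,1,1,0) R0=(3,1,1,0)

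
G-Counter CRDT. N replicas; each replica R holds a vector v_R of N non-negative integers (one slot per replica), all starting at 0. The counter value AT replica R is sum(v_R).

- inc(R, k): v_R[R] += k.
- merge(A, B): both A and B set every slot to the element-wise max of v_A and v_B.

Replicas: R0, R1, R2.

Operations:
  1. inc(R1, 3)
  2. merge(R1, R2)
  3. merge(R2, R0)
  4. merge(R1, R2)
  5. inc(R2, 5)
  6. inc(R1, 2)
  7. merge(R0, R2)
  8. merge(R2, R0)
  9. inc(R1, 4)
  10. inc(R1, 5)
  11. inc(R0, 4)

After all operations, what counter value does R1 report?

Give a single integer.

Op 1: inc R1 by 3 -> R1=(0,3,0) value=3
Op 2: merge R1<->R2 -> R1=(0,3,0) R2=(0,3,0)
Op 3: merge R2<->R0 -> R2=(0,3,0) R0=(0,3,0)
Op 4: merge R1<->R2 -> R1=(0,3,0) R2=(0,3,0)
Op 5: inc R2 by 5 -> R2=(0,3,5) value=8
Op 6: inc R1 by 2 -> R1=(0,5,0) value=5
Op 7: merge R0<->R2 -> R0=(0,3,5) R2=(0,3,5)
Op 8: merge R2<->R0 -> R2=(0,3,5) R0=(0,3,5)
Op 9: inc R1 by 4 -> R1=(0,9,0) value=9
Op 10: inc R1 by 5 -> R1=(0,14,0) value=14
Op 11: inc R0 by 4 -> R0=(4,3,5) value=12

Answer: 14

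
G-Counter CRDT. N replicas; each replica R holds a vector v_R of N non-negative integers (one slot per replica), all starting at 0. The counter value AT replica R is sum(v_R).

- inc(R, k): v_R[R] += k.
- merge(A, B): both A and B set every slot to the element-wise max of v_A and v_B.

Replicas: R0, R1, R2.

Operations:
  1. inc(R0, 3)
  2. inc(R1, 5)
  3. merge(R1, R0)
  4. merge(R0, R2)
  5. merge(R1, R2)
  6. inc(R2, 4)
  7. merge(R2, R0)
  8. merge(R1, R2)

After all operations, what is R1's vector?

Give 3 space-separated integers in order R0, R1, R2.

Answer: 3 5 4

Derivation:
Op 1: inc R0 by 3 -> R0=(3,0,0) value=3
Op 2: inc R1 by 5 -> R1=(0,5,0) value=5
Op 3: merge R1<->R0 -> R1=(3,5,0) R0=(3,5,0)
Op 4: merge R0<->R2 -> R0=(3,5,0) R2=(3,5,0)
Op 5: merge R1<->R2 -> R1=(3,5,0) R2=(3,5,0)
Op 6: inc R2 by 4 -> R2=(3,5,4) value=12
Op 7: merge R2<->R0 -> R2=(3,5,4) R0=(3,5,4)
Op 8: merge R1<->R2 -> R1=(3,5,4) R2=(3,5,4)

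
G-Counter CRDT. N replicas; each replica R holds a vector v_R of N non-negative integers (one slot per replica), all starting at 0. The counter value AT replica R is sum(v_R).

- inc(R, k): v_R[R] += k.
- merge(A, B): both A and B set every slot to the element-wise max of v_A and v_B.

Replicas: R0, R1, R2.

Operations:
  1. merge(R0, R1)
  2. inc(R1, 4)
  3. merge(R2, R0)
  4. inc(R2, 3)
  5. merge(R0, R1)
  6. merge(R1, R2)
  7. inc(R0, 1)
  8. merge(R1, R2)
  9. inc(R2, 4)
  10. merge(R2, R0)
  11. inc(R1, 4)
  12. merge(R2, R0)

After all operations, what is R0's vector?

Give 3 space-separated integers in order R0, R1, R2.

Op 1: merge R0<->R1 -> R0=(0,0,0) R1=(0,0,0)
Op 2: inc R1 by 4 -> R1=(0,4,0) value=4
Op 3: merge R2<->R0 -> R2=(0,0,0) R0=(0,0,0)
Op 4: inc R2 by 3 -> R2=(0,0,3) value=3
Op 5: merge R0<->R1 -> R0=(0,4,0) R1=(0,4,0)
Op 6: merge R1<->R2 -> R1=(0,4,3) R2=(0,4,3)
Op 7: inc R0 by 1 -> R0=(1,4,0) value=5
Op 8: merge R1<->R2 -> R1=(0,4,3) R2=(0,4,3)
Op 9: inc R2 by 4 -> R2=(0,4,7) value=11
Op 10: merge R2<->R0 -> R2=(1,4,7) R0=(1,4,7)
Op 11: inc R1 by 4 -> R1=(0,8,3) value=11
Op 12: merge R2<->R0 -> R2=(1,4,7) R0=(1,4,7)

Answer: 1 4 7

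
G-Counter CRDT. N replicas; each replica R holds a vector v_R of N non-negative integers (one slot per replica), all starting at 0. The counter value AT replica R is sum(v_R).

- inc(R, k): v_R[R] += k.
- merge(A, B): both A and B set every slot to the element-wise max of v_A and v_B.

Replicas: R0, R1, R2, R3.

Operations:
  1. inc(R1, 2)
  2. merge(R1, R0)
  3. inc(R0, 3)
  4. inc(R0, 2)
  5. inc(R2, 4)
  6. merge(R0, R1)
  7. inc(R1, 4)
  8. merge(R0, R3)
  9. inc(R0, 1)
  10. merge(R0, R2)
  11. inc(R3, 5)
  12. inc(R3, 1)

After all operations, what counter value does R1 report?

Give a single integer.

Op 1: inc R1 by 2 -> R1=(0,2,0,0) value=2
Op 2: merge R1<->R0 -> R1=(0,2,0,0) R0=(0,2,0,0)
Op 3: inc R0 by 3 -> R0=(3,2,0,0) value=5
Op 4: inc R0 by 2 -> R0=(5,2,0,0) value=7
Op 5: inc R2 by 4 -> R2=(0,0,4,0) value=4
Op 6: merge R0<->R1 -> R0=(5,2,0,0) R1=(5,2,0,0)
Op 7: inc R1 by 4 -> R1=(5,6,0,0) value=11
Op 8: merge R0<->R3 -> R0=(5,2,0,0) R3=(5,2,0,0)
Op 9: inc R0 by 1 -> R0=(6,2,0,0) value=8
Op 10: merge R0<->R2 -> R0=(6,2,4,0) R2=(6,2,4,0)
Op 11: inc R3 by 5 -> R3=(5,2,0,5) value=12
Op 12: inc R3 by 1 -> R3=(5,2,0,6) value=13

Answer: 11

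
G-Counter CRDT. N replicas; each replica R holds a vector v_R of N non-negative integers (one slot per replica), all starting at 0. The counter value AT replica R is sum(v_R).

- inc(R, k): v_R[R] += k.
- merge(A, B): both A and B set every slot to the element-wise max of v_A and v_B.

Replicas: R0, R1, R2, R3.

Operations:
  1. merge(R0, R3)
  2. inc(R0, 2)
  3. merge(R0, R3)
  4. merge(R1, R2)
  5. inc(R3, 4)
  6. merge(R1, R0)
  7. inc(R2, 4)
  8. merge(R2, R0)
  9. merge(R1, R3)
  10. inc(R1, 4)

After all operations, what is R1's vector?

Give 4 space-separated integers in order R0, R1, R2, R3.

Answer: 2 4 0 4

Derivation:
Op 1: merge R0<->R3 -> R0=(0,0,0,0) R3=(0,0,0,0)
Op 2: inc R0 by 2 -> R0=(2,0,0,0) value=2
Op 3: merge R0<->R3 -> R0=(2,0,0,0) R3=(2,0,0,0)
Op 4: merge R1<->R2 -> R1=(0,0,0,0) R2=(0,0,0,0)
Op 5: inc R3 by 4 -> R3=(2,0,0,4) value=6
Op 6: merge R1<->R0 -> R1=(2,0,0,0) R0=(2,0,0,0)
Op 7: inc R2 by 4 -> R2=(0,0,4,0) value=4
Op 8: merge R2<->R0 -> R2=(2,0,4,0) R0=(2,0,4,0)
Op 9: merge R1<->R3 -> R1=(2,0,0,4) R3=(2,0,0,4)
Op 10: inc R1 by 4 -> R1=(2,4,0,4) value=10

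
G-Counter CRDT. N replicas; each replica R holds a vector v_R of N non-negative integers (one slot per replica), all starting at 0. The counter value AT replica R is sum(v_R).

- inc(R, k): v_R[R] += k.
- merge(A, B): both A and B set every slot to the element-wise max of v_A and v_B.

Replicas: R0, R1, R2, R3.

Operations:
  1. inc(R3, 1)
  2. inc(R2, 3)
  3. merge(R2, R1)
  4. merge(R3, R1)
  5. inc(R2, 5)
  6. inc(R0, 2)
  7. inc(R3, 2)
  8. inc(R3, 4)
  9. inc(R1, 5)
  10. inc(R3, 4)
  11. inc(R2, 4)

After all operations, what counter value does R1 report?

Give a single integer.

Answer: 9

Derivation:
Op 1: inc R3 by 1 -> R3=(0,0,0,1) value=1
Op 2: inc R2 by 3 -> R2=(0,0,3,0) value=3
Op 3: merge R2<->R1 -> R2=(0,0,3,0) R1=(0,0,3,0)
Op 4: merge R3<->R1 -> R3=(0,0,3,1) R1=(0,0,3,1)
Op 5: inc R2 by 5 -> R2=(0,0,8,0) value=8
Op 6: inc R0 by 2 -> R0=(2,0,0,0) value=2
Op 7: inc R3 by 2 -> R3=(0,0,3,3) value=6
Op 8: inc R3 by 4 -> R3=(0,0,3,7) value=10
Op 9: inc R1 by 5 -> R1=(0,5,3,1) value=9
Op 10: inc R3 by 4 -> R3=(0,0,3,11) value=14
Op 11: inc R2 by 4 -> R2=(0,0,12,0) value=12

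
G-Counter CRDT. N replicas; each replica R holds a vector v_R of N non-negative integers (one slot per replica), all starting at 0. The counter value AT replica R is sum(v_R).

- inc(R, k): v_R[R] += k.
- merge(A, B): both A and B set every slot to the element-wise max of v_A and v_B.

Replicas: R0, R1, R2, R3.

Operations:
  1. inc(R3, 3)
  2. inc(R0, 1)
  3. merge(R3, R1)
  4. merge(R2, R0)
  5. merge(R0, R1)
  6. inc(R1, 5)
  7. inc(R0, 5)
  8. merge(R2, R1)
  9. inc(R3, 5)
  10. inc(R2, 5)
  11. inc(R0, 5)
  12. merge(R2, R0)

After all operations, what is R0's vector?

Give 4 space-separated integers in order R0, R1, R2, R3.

Op 1: inc R3 by 3 -> R3=(0,0,0,3) value=3
Op 2: inc R0 by 1 -> R0=(1,0,0,0) value=1
Op 3: merge R3<->R1 -> R3=(0,0,0,3) R1=(0,0,0,3)
Op 4: merge R2<->R0 -> R2=(1,0,0,0) R0=(1,0,0,0)
Op 5: merge R0<->R1 -> R0=(1,0,0,3) R1=(1,0,0,3)
Op 6: inc R1 by 5 -> R1=(1,5,0,3) value=9
Op 7: inc R0 by 5 -> R0=(6,0,0,3) value=9
Op 8: merge R2<->R1 -> R2=(1,5,0,3) R1=(1,5,0,3)
Op 9: inc R3 by 5 -> R3=(0,0,0,8) value=8
Op 10: inc R2 by 5 -> R2=(1,5,5,3) value=14
Op 11: inc R0 by 5 -> R0=(11,0,0,3) value=14
Op 12: merge R2<->R0 -> R2=(11,5,5,3) R0=(11,5,5,3)

Answer: 11 5 5 3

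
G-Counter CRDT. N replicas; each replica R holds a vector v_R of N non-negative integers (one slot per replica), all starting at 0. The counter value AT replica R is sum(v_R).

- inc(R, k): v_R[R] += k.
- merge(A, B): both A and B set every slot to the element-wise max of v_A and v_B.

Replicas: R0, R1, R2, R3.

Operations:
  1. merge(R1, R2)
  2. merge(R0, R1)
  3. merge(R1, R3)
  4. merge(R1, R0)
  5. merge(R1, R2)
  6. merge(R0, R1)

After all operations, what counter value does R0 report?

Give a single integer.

Answer: 0

Derivation:
Op 1: merge R1<->R2 -> R1=(0,0,0,0) R2=(0,0,0,0)
Op 2: merge R0<->R1 -> R0=(0,0,0,0) R1=(0,0,0,0)
Op 3: merge R1<->R3 -> R1=(0,0,0,0) R3=(0,0,0,0)
Op 4: merge R1<->R0 -> R1=(0,0,0,0) R0=(0,0,0,0)
Op 5: merge R1<->R2 -> R1=(0,0,0,0) R2=(0,0,0,0)
Op 6: merge R0<->R1 -> R0=(0,0,0,0) R1=(0,0,0,0)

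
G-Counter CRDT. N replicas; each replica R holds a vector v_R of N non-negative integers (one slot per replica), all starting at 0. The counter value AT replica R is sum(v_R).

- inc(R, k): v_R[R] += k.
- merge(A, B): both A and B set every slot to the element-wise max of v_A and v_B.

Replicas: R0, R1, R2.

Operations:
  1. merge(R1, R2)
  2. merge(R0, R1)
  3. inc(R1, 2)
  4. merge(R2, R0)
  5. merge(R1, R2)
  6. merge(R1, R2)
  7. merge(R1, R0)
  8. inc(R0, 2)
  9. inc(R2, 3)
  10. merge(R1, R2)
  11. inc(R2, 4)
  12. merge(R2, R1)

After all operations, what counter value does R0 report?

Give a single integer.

Op 1: merge R1<->R2 -> R1=(0,0,0) R2=(0,0,0)
Op 2: merge R0<->R1 -> R0=(0,0,0) R1=(0,0,0)
Op 3: inc R1 by 2 -> R1=(0,2,0) value=2
Op 4: merge R2<->R0 -> R2=(0,0,0) R0=(0,0,0)
Op 5: merge R1<->R2 -> R1=(0,2,0) R2=(0,2,0)
Op 6: merge R1<->R2 -> R1=(0,2,0) R2=(0,2,0)
Op 7: merge R1<->R0 -> R1=(0,2,0) R0=(0,2,0)
Op 8: inc R0 by 2 -> R0=(2,2,0) value=4
Op 9: inc R2 by 3 -> R2=(0,2,3) value=5
Op 10: merge R1<->R2 -> R1=(0,2,3) R2=(0,2,3)
Op 11: inc R2 by 4 -> R2=(0,2,7) value=9
Op 12: merge R2<->R1 -> R2=(0,2,7) R1=(0,2,7)

Answer: 4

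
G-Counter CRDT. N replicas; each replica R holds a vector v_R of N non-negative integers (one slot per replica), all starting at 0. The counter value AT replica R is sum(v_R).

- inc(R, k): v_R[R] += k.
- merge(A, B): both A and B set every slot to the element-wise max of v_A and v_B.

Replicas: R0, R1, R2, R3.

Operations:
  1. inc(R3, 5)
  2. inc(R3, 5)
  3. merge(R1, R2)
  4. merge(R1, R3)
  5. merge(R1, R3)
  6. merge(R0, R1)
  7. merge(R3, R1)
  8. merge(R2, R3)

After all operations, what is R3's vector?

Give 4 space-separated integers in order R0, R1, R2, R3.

Op 1: inc R3 by 5 -> R3=(0,0,0,5) value=5
Op 2: inc R3 by 5 -> R3=(0,0,0,10) value=10
Op 3: merge R1<->R2 -> R1=(0,0,0,0) R2=(0,0,0,0)
Op 4: merge R1<->R3 -> R1=(0,0,0,10) R3=(0,0,0,10)
Op 5: merge R1<->R3 -> R1=(0,0,0,10) R3=(0,0,0,10)
Op 6: merge R0<->R1 -> R0=(0,0,0,10) R1=(0,0,0,10)
Op 7: merge R3<->R1 -> R3=(0,0,0,10) R1=(0,0,0,10)
Op 8: merge R2<->R3 -> R2=(0,0,0,10) R3=(0,0,0,10)

Answer: 0 0 0 10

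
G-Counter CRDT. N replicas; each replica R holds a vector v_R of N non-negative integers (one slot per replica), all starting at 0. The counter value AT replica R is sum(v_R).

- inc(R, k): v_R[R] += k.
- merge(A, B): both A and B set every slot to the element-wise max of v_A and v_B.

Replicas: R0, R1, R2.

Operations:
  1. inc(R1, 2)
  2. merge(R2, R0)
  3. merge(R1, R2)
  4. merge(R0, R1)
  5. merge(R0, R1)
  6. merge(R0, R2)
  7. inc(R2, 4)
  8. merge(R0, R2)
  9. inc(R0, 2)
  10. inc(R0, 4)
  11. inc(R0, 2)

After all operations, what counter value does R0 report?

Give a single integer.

Op 1: inc R1 by 2 -> R1=(0,2,0) value=2
Op 2: merge R2<->R0 -> R2=(0,0,0) R0=(0,0,0)
Op 3: merge R1<->R2 -> R1=(0,2,0) R2=(0,2,0)
Op 4: merge R0<->R1 -> R0=(0,2,0) R1=(0,2,0)
Op 5: merge R0<->R1 -> R0=(0,2,0) R1=(0,2,0)
Op 6: merge R0<->R2 -> R0=(0,2,0) R2=(0,2,0)
Op 7: inc R2 by 4 -> R2=(0,2,4) value=6
Op 8: merge R0<->R2 -> R0=(0,2,4) R2=(0,2,4)
Op 9: inc R0 by 2 -> R0=(2,2,4) value=8
Op 10: inc R0 by 4 -> R0=(6,2,4) value=12
Op 11: inc R0 by 2 -> R0=(8,2,4) value=14

Answer: 14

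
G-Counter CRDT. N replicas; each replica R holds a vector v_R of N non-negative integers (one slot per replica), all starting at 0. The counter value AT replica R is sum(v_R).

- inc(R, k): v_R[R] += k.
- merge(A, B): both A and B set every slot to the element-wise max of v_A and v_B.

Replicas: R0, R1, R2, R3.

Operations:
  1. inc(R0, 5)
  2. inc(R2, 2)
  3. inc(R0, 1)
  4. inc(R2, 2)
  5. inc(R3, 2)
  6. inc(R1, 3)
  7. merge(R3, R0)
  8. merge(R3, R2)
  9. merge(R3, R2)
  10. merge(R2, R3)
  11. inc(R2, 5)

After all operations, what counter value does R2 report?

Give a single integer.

Op 1: inc R0 by 5 -> R0=(5,0,0,0) value=5
Op 2: inc R2 by 2 -> R2=(0,0,2,0) value=2
Op 3: inc R0 by 1 -> R0=(6,0,0,0) value=6
Op 4: inc R2 by 2 -> R2=(0,0,4,0) value=4
Op 5: inc R3 by 2 -> R3=(0,0,0,2) value=2
Op 6: inc R1 by 3 -> R1=(0,3,0,0) value=3
Op 7: merge R3<->R0 -> R3=(6,0,0,2) R0=(6,0,0,2)
Op 8: merge R3<->R2 -> R3=(6,0,4,2) R2=(6,0,4,2)
Op 9: merge R3<->R2 -> R3=(6,0,4,2) R2=(6,0,4,2)
Op 10: merge R2<->R3 -> R2=(6,0,4,2) R3=(6,0,4,2)
Op 11: inc R2 by 5 -> R2=(6,0,9,2) value=17

Answer: 17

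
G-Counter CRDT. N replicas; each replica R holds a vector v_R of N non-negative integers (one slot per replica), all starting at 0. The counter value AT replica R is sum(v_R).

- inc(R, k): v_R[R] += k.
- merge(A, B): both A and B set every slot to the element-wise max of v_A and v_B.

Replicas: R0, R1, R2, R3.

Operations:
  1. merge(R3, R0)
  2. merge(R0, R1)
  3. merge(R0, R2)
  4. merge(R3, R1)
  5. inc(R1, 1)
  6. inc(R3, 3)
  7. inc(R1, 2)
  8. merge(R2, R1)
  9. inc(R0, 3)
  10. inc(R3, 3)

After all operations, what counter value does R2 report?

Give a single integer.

Answer: 3

Derivation:
Op 1: merge R3<->R0 -> R3=(0,0,0,0) R0=(0,0,0,0)
Op 2: merge R0<->R1 -> R0=(0,0,0,0) R1=(0,0,0,0)
Op 3: merge R0<->R2 -> R0=(0,0,0,0) R2=(0,0,0,0)
Op 4: merge R3<->R1 -> R3=(0,0,0,0) R1=(0,0,0,0)
Op 5: inc R1 by 1 -> R1=(0,1,0,0) value=1
Op 6: inc R3 by 3 -> R3=(0,0,0,3) value=3
Op 7: inc R1 by 2 -> R1=(0,3,0,0) value=3
Op 8: merge R2<->R1 -> R2=(0,3,0,0) R1=(0,3,0,0)
Op 9: inc R0 by 3 -> R0=(3,0,0,0) value=3
Op 10: inc R3 by 3 -> R3=(0,0,0,6) value=6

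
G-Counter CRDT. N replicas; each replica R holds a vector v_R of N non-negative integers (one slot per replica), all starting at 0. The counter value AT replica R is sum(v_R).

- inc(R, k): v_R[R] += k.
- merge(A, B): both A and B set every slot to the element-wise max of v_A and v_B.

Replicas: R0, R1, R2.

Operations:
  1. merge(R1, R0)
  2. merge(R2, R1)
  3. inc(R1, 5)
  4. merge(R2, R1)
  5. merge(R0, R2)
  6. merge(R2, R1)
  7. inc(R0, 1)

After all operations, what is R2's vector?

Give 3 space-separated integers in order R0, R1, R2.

Answer: 0 5 0

Derivation:
Op 1: merge R1<->R0 -> R1=(0,0,0) R0=(0,0,0)
Op 2: merge R2<->R1 -> R2=(0,0,0) R1=(0,0,0)
Op 3: inc R1 by 5 -> R1=(0,5,0) value=5
Op 4: merge R2<->R1 -> R2=(0,5,0) R1=(0,5,0)
Op 5: merge R0<->R2 -> R0=(0,5,0) R2=(0,5,0)
Op 6: merge R2<->R1 -> R2=(0,5,0) R1=(0,5,0)
Op 7: inc R0 by 1 -> R0=(1,5,0) value=6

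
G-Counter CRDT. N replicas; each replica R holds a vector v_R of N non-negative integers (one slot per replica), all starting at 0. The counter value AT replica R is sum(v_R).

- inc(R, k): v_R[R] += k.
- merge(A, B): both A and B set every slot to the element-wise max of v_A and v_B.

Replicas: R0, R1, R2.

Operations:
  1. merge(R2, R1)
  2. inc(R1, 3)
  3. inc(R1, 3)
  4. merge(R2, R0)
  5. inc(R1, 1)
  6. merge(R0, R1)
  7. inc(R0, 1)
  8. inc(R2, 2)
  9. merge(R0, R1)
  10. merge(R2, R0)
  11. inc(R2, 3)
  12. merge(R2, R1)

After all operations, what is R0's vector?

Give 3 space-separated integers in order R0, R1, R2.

Answer: 1 7 2

Derivation:
Op 1: merge R2<->R1 -> R2=(0,0,0) R1=(0,0,0)
Op 2: inc R1 by 3 -> R1=(0,3,0) value=3
Op 3: inc R1 by 3 -> R1=(0,6,0) value=6
Op 4: merge R2<->R0 -> R2=(0,0,0) R0=(0,0,0)
Op 5: inc R1 by 1 -> R1=(0,7,0) value=7
Op 6: merge R0<->R1 -> R0=(0,7,0) R1=(0,7,0)
Op 7: inc R0 by 1 -> R0=(1,7,0) value=8
Op 8: inc R2 by 2 -> R2=(0,0,2) value=2
Op 9: merge R0<->R1 -> R0=(1,7,0) R1=(1,7,0)
Op 10: merge R2<->R0 -> R2=(1,7,2) R0=(1,7,2)
Op 11: inc R2 by 3 -> R2=(1,7,5) value=13
Op 12: merge R2<->R1 -> R2=(1,7,5) R1=(1,7,5)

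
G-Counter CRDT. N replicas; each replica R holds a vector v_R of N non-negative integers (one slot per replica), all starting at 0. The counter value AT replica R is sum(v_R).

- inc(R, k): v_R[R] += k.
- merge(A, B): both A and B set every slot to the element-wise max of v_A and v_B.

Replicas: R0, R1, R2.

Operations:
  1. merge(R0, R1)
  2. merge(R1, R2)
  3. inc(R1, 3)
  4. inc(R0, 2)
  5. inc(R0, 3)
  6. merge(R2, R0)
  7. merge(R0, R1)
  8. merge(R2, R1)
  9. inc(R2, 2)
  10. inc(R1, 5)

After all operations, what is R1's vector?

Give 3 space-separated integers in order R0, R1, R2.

Op 1: merge R0<->R1 -> R0=(0,0,0) R1=(0,0,0)
Op 2: merge R1<->R2 -> R1=(0,0,0) R2=(0,0,0)
Op 3: inc R1 by 3 -> R1=(0,3,0) value=3
Op 4: inc R0 by 2 -> R0=(2,0,0) value=2
Op 5: inc R0 by 3 -> R0=(5,0,0) value=5
Op 6: merge R2<->R0 -> R2=(5,0,0) R0=(5,0,0)
Op 7: merge R0<->R1 -> R0=(5,3,0) R1=(5,3,0)
Op 8: merge R2<->R1 -> R2=(5,3,0) R1=(5,3,0)
Op 9: inc R2 by 2 -> R2=(5,3,2) value=10
Op 10: inc R1 by 5 -> R1=(5,8,0) value=13

Answer: 5 8 0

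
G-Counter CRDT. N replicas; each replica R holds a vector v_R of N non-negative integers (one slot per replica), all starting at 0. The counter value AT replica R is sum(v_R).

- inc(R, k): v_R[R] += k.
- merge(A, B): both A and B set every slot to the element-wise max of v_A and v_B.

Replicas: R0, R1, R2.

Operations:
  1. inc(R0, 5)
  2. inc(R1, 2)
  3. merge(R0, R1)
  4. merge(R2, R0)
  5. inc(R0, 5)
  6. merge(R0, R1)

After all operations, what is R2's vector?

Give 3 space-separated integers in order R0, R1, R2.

Op 1: inc R0 by 5 -> R0=(5,0,0) value=5
Op 2: inc R1 by 2 -> R1=(0,2,0) value=2
Op 3: merge R0<->R1 -> R0=(5,2,0) R1=(5,2,0)
Op 4: merge R2<->R0 -> R2=(5,2,0) R0=(5,2,0)
Op 5: inc R0 by 5 -> R0=(10,2,0) value=12
Op 6: merge R0<->R1 -> R0=(10,2,0) R1=(10,2,0)

Answer: 5 2 0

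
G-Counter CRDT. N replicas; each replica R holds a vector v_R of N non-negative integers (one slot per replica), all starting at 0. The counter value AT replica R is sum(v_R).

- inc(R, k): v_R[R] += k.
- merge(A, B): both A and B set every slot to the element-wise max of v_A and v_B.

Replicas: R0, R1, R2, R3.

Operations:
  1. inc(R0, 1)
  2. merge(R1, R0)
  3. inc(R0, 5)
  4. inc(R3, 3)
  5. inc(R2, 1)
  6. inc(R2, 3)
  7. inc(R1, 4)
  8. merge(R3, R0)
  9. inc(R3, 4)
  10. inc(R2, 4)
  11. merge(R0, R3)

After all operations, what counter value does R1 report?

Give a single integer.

Answer: 5

Derivation:
Op 1: inc R0 by 1 -> R0=(1,0,0,0) value=1
Op 2: merge R1<->R0 -> R1=(1,0,0,0) R0=(1,0,0,0)
Op 3: inc R0 by 5 -> R0=(6,0,0,0) value=6
Op 4: inc R3 by 3 -> R3=(0,0,0,3) value=3
Op 5: inc R2 by 1 -> R2=(0,0,1,0) value=1
Op 6: inc R2 by 3 -> R2=(0,0,4,0) value=4
Op 7: inc R1 by 4 -> R1=(1,4,0,0) value=5
Op 8: merge R3<->R0 -> R3=(6,0,0,3) R0=(6,0,0,3)
Op 9: inc R3 by 4 -> R3=(6,0,0,7) value=13
Op 10: inc R2 by 4 -> R2=(0,0,8,0) value=8
Op 11: merge R0<->R3 -> R0=(6,0,0,7) R3=(6,0,0,7)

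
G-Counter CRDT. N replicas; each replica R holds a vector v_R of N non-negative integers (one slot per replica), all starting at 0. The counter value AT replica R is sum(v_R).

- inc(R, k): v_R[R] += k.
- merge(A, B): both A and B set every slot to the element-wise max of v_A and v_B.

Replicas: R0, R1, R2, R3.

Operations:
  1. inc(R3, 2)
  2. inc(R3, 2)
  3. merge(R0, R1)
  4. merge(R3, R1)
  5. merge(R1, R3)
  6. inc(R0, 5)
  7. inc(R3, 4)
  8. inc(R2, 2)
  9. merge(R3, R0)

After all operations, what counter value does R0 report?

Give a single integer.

Op 1: inc R3 by 2 -> R3=(0,0,0,2) value=2
Op 2: inc R3 by 2 -> R3=(0,0,0,4) value=4
Op 3: merge R0<->R1 -> R0=(0,0,0,0) R1=(0,0,0,0)
Op 4: merge R3<->R1 -> R3=(0,0,0,4) R1=(0,0,0,4)
Op 5: merge R1<->R3 -> R1=(0,0,0,4) R3=(0,0,0,4)
Op 6: inc R0 by 5 -> R0=(5,0,0,0) value=5
Op 7: inc R3 by 4 -> R3=(0,0,0,8) value=8
Op 8: inc R2 by 2 -> R2=(0,0,2,0) value=2
Op 9: merge R3<->R0 -> R3=(5,0,0,8) R0=(5,0,0,8)

Answer: 13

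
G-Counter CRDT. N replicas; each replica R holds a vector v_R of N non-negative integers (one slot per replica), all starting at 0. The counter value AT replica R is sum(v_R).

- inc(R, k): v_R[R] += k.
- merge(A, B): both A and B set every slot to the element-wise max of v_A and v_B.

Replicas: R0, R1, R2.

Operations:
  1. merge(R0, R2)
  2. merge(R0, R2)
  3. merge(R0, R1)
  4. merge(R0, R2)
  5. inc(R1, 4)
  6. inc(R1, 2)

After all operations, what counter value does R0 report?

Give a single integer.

Op 1: merge R0<->R2 -> R0=(0,0,0) R2=(0,0,0)
Op 2: merge R0<->R2 -> R0=(0,0,0) R2=(0,0,0)
Op 3: merge R0<->R1 -> R0=(0,0,0) R1=(0,0,0)
Op 4: merge R0<->R2 -> R0=(0,0,0) R2=(0,0,0)
Op 5: inc R1 by 4 -> R1=(0,4,0) value=4
Op 6: inc R1 by 2 -> R1=(0,6,0) value=6

Answer: 0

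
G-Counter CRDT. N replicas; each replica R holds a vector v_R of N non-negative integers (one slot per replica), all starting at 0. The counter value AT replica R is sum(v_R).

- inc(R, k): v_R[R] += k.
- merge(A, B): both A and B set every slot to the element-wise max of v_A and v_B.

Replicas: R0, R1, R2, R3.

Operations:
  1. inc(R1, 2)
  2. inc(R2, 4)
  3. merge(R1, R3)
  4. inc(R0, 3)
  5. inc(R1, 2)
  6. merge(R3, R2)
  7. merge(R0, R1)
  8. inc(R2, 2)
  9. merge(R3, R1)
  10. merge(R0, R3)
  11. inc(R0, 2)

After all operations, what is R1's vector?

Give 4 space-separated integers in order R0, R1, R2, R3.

Answer: 3 4 4 0

Derivation:
Op 1: inc R1 by 2 -> R1=(0,2,0,0) value=2
Op 2: inc R2 by 4 -> R2=(0,0,4,0) value=4
Op 3: merge R1<->R3 -> R1=(0,2,0,0) R3=(0,2,0,0)
Op 4: inc R0 by 3 -> R0=(3,0,0,0) value=3
Op 5: inc R1 by 2 -> R1=(0,4,0,0) value=4
Op 6: merge R3<->R2 -> R3=(0,2,4,0) R2=(0,2,4,0)
Op 7: merge R0<->R1 -> R0=(3,4,0,0) R1=(3,4,0,0)
Op 8: inc R2 by 2 -> R2=(0,2,6,0) value=8
Op 9: merge R3<->R1 -> R3=(3,4,4,0) R1=(3,4,4,0)
Op 10: merge R0<->R3 -> R0=(3,4,4,0) R3=(3,4,4,0)
Op 11: inc R0 by 2 -> R0=(5,4,4,0) value=13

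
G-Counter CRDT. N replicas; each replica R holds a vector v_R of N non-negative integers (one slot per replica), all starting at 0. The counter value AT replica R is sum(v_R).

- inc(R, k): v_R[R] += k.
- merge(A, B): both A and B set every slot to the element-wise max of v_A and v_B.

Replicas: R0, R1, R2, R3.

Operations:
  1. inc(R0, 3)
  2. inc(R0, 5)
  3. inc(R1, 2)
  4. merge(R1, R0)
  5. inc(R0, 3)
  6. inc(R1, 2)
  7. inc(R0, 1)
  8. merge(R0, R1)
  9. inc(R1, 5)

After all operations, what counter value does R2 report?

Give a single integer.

Answer: 0

Derivation:
Op 1: inc R0 by 3 -> R0=(3,0,0,0) value=3
Op 2: inc R0 by 5 -> R0=(8,0,0,0) value=8
Op 3: inc R1 by 2 -> R1=(0,2,0,0) value=2
Op 4: merge R1<->R0 -> R1=(8,2,0,0) R0=(8,2,0,0)
Op 5: inc R0 by 3 -> R0=(11,2,0,0) value=13
Op 6: inc R1 by 2 -> R1=(8,4,0,0) value=12
Op 7: inc R0 by 1 -> R0=(12,2,0,0) value=14
Op 8: merge R0<->R1 -> R0=(12,4,0,0) R1=(12,4,0,0)
Op 9: inc R1 by 5 -> R1=(12,9,0,0) value=21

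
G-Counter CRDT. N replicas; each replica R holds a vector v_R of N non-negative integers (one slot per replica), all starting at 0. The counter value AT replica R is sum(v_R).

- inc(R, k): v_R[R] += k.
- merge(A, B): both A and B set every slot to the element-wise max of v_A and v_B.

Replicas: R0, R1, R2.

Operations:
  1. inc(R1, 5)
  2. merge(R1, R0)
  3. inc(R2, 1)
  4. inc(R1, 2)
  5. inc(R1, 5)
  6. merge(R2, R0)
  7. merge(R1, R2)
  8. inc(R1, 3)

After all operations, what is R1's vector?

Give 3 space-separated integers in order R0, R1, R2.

Answer: 0 15 1

Derivation:
Op 1: inc R1 by 5 -> R1=(0,5,0) value=5
Op 2: merge R1<->R0 -> R1=(0,5,0) R0=(0,5,0)
Op 3: inc R2 by 1 -> R2=(0,0,1) value=1
Op 4: inc R1 by 2 -> R1=(0,7,0) value=7
Op 5: inc R1 by 5 -> R1=(0,12,0) value=12
Op 6: merge R2<->R0 -> R2=(0,5,1) R0=(0,5,1)
Op 7: merge R1<->R2 -> R1=(0,12,1) R2=(0,12,1)
Op 8: inc R1 by 3 -> R1=(0,15,1) value=16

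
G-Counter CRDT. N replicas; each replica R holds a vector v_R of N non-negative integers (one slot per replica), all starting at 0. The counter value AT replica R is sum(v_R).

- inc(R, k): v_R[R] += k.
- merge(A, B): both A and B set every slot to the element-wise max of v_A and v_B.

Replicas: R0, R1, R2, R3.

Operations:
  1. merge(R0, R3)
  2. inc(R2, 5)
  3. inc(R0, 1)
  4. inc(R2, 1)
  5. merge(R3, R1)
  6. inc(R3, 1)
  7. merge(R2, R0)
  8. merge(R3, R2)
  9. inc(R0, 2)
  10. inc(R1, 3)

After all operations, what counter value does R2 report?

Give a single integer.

Answer: 8

Derivation:
Op 1: merge R0<->R3 -> R0=(0,0,0,0) R3=(0,0,0,0)
Op 2: inc R2 by 5 -> R2=(0,0,5,0) value=5
Op 3: inc R0 by 1 -> R0=(1,0,0,0) value=1
Op 4: inc R2 by 1 -> R2=(0,0,6,0) value=6
Op 5: merge R3<->R1 -> R3=(0,0,0,0) R1=(0,0,0,0)
Op 6: inc R3 by 1 -> R3=(0,0,0,1) value=1
Op 7: merge R2<->R0 -> R2=(1,0,6,0) R0=(1,0,6,0)
Op 8: merge R3<->R2 -> R3=(1,0,6,1) R2=(1,0,6,1)
Op 9: inc R0 by 2 -> R0=(3,0,6,0) value=9
Op 10: inc R1 by 3 -> R1=(0,3,0,0) value=3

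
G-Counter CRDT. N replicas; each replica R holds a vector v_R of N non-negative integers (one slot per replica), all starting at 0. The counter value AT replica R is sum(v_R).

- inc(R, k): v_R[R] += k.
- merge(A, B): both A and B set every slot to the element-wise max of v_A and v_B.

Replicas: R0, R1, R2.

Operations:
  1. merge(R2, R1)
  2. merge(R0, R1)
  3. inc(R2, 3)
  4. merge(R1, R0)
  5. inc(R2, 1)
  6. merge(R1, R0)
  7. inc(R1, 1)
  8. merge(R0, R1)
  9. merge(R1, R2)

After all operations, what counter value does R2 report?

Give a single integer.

Answer: 5

Derivation:
Op 1: merge R2<->R1 -> R2=(0,0,0) R1=(0,0,0)
Op 2: merge R0<->R1 -> R0=(0,0,0) R1=(0,0,0)
Op 3: inc R2 by 3 -> R2=(0,0,3) value=3
Op 4: merge R1<->R0 -> R1=(0,0,0) R0=(0,0,0)
Op 5: inc R2 by 1 -> R2=(0,0,4) value=4
Op 6: merge R1<->R0 -> R1=(0,0,0) R0=(0,0,0)
Op 7: inc R1 by 1 -> R1=(0,1,0) value=1
Op 8: merge R0<->R1 -> R0=(0,1,0) R1=(0,1,0)
Op 9: merge R1<->R2 -> R1=(0,1,4) R2=(0,1,4)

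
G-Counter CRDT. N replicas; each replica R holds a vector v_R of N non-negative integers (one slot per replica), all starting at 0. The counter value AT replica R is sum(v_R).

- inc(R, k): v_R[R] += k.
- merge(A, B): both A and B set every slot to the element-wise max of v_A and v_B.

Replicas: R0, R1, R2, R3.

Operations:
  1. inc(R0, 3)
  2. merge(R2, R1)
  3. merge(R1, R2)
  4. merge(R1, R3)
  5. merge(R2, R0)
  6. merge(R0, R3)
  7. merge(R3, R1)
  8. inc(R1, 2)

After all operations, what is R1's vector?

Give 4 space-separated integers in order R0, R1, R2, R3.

Op 1: inc R0 by 3 -> R0=(3,0,0,0) value=3
Op 2: merge R2<->R1 -> R2=(0,0,0,0) R1=(0,0,0,0)
Op 3: merge R1<->R2 -> R1=(0,0,0,0) R2=(0,0,0,0)
Op 4: merge R1<->R3 -> R1=(0,0,0,0) R3=(0,0,0,0)
Op 5: merge R2<->R0 -> R2=(3,0,0,0) R0=(3,0,0,0)
Op 6: merge R0<->R3 -> R0=(3,0,0,0) R3=(3,0,0,0)
Op 7: merge R3<->R1 -> R3=(3,0,0,0) R1=(3,0,0,0)
Op 8: inc R1 by 2 -> R1=(3,2,0,0) value=5

Answer: 3 2 0 0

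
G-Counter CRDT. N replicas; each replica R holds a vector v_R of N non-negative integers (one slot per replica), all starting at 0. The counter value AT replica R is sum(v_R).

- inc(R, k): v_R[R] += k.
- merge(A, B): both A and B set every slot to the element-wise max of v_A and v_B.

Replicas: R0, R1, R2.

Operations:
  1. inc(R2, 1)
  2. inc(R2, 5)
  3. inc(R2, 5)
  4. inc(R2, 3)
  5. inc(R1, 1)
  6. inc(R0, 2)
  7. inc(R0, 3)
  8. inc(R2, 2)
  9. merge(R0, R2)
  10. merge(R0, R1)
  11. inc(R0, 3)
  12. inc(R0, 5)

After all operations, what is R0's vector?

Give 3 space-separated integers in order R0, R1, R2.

Op 1: inc R2 by 1 -> R2=(0,0,1) value=1
Op 2: inc R2 by 5 -> R2=(0,0,6) value=6
Op 3: inc R2 by 5 -> R2=(0,0,11) value=11
Op 4: inc R2 by 3 -> R2=(0,0,14) value=14
Op 5: inc R1 by 1 -> R1=(0,1,0) value=1
Op 6: inc R0 by 2 -> R0=(2,0,0) value=2
Op 7: inc R0 by 3 -> R0=(5,0,0) value=5
Op 8: inc R2 by 2 -> R2=(0,0,16) value=16
Op 9: merge R0<->R2 -> R0=(5,0,16) R2=(5,0,16)
Op 10: merge R0<->R1 -> R0=(5,1,16) R1=(5,1,16)
Op 11: inc R0 by 3 -> R0=(8,1,16) value=25
Op 12: inc R0 by 5 -> R0=(13,1,16) value=30

Answer: 13 1 16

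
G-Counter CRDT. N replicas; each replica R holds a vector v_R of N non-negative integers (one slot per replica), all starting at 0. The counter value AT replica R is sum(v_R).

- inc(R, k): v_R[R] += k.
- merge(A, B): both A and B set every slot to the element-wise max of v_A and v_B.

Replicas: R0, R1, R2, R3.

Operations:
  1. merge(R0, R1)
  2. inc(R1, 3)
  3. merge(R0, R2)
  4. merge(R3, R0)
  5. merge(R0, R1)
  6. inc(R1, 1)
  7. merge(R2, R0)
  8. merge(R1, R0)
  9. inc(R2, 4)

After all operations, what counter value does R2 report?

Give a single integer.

Answer: 7

Derivation:
Op 1: merge R0<->R1 -> R0=(0,0,0,0) R1=(0,0,0,0)
Op 2: inc R1 by 3 -> R1=(0,3,0,0) value=3
Op 3: merge R0<->R2 -> R0=(0,0,0,0) R2=(0,0,0,0)
Op 4: merge R3<->R0 -> R3=(0,0,0,0) R0=(0,0,0,0)
Op 5: merge R0<->R1 -> R0=(0,3,0,0) R1=(0,3,0,0)
Op 6: inc R1 by 1 -> R1=(0,4,0,0) value=4
Op 7: merge R2<->R0 -> R2=(0,3,0,0) R0=(0,3,0,0)
Op 8: merge R1<->R0 -> R1=(0,4,0,0) R0=(0,4,0,0)
Op 9: inc R2 by 4 -> R2=(0,3,4,0) value=7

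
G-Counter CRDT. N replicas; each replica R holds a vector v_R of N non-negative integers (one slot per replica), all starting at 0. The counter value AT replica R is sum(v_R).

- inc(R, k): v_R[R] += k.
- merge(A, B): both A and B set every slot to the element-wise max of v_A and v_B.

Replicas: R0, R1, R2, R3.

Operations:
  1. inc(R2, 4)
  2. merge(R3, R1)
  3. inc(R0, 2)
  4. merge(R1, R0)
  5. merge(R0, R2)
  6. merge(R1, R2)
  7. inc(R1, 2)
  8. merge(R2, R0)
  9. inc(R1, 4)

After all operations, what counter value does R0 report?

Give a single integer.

Answer: 6

Derivation:
Op 1: inc R2 by 4 -> R2=(0,0,4,0) value=4
Op 2: merge R3<->R1 -> R3=(0,0,0,0) R1=(0,0,0,0)
Op 3: inc R0 by 2 -> R0=(2,0,0,0) value=2
Op 4: merge R1<->R0 -> R1=(2,0,0,0) R0=(2,0,0,0)
Op 5: merge R0<->R2 -> R0=(2,0,4,0) R2=(2,0,4,0)
Op 6: merge R1<->R2 -> R1=(2,0,4,0) R2=(2,0,4,0)
Op 7: inc R1 by 2 -> R1=(2,2,4,0) value=8
Op 8: merge R2<->R0 -> R2=(2,0,4,0) R0=(2,0,4,0)
Op 9: inc R1 by 4 -> R1=(2,6,4,0) value=12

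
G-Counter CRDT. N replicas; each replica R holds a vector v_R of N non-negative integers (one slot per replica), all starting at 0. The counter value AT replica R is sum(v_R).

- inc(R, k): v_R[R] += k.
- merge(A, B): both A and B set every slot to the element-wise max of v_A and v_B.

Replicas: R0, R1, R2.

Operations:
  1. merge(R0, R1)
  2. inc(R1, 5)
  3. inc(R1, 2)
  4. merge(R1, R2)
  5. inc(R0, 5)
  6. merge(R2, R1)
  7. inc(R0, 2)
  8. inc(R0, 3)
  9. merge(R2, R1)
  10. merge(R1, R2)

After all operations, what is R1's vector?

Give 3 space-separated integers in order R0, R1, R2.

Op 1: merge R0<->R1 -> R0=(0,0,0) R1=(0,0,0)
Op 2: inc R1 by 5 -> R1=(0,5,0) value=5
Op 3: inc R1 by 2 -> R1=(0,7,0) value=7
Op 4: merge R1<->R2 -> R1=(0,7,0) R2=(0,7,0)
Op 5: inc R0 by 5 -> R0=(5,0,0) value=5
Op 6: merge R2<->R1 -> R2=(0,7,0) R1=(0,7,0)
Op 7: inc R0 by 2 -> R0=(7,0,0) value=7
Op 8: inc R0 by 3 -> R0=(10,0,0) value=10
Op 9: merge R2<->R1 -> R2=(0,7,0) R1=(0,7,0)
Op 10: merge R1<->R2 -> R1=(0,7,0) R2=(0,7,0)

Answer: 0 7 0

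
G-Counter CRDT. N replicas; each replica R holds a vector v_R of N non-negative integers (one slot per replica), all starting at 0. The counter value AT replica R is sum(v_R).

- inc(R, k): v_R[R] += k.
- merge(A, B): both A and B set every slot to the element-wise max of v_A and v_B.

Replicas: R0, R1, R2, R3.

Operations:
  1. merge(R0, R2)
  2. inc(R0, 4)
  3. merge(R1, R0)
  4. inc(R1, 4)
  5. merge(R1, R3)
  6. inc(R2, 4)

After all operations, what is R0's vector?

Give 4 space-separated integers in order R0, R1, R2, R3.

Op 1: merge R0<->R2 -> R0=(0,0,0,0) R2=(0,0,0,0)
Op 2: inc R0 by 4 -> R0=(4,0,0,0) value=4
Op 3: merge R1<->R0 -> R1=(4,0,0,0) R0=(4,0,0,0)
Op 4: inc R1 by 4 -> R1=(4,4,0,0) value=8
Op 5: merge R1<->R3 -> R1=(4,4,0,0) R3=(4,4,0,0)
Op 6: inc R2 by 4 -> R2=(0,0,4,0) value=4

Answer: 4 0 0 0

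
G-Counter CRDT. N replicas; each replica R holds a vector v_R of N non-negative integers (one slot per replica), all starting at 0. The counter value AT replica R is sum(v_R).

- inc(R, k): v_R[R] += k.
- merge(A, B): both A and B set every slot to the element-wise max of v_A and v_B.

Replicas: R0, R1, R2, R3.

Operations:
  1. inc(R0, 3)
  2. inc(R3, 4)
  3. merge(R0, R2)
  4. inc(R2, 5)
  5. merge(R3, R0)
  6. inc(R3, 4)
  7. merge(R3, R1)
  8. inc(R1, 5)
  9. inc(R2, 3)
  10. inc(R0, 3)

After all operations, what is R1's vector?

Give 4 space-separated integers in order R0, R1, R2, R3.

Op 1: inc R0 by 3 -> R0=(3,0,0,0) value=3
Op 2: inc R3 by 4 -> R3=(0,0,0,4) value=4
Op 3: merge R0<->R2 -> R0=(3,0,0,0) R2=(3,0,0,0)
Op 4: inc R2 by 5 -> R2=(3,0,5,0) value=8
Op 5: merge R3<->R0 -> R3=(3,0,0,4) R0=(3,0,0,4)
Op 6: inc R3 by 4 -> R3=(3,0,0,8) value=11
Op 7: merge R3<->R1 -> R3=(3,0,0,8) R1=(3,0,0,8)
Op 8: inc R1 by 5 -> R1=(3,5,0,8) value=16
Op 9: inc R2 by 3 -> R2=(3,0,8,0) value=11
Op 10: inc R0 by 3 -> R0=(6,0,0,4) value=10

Answer: 3 5 0 8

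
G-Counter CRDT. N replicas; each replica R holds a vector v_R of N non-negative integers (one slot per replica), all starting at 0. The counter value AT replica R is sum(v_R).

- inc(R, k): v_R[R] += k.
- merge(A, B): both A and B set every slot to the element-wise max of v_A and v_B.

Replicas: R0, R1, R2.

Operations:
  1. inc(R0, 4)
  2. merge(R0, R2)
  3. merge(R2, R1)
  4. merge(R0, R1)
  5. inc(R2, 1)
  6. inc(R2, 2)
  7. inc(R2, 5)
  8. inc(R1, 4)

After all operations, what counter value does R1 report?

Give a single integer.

Answer: 8

Derivation:
Op 1: inc R0 by 4 -> R0=(4,0,0) value=4
Op 2: merge R0<->R2 -> R0=(4,0,0) R2=(4,0,0)
Op 3: merge R2<->R1 -> R2=(4,0,0) R1=(4,0,0)
Op 4: merge R0<->R1 -> R0=(4,0,0) R1=(4,0,0)
Op 5: inc R2 by 1 -> R2=(4,0,1) value=5
Op 6: inc R2 by 2 -> R2=(4,0,3) value=7
Op 7: inc R2 by 5 -> R2=(4,0,8) value=12
Op 8: inc R1 by 4 -> R1=(4,4,0) value=8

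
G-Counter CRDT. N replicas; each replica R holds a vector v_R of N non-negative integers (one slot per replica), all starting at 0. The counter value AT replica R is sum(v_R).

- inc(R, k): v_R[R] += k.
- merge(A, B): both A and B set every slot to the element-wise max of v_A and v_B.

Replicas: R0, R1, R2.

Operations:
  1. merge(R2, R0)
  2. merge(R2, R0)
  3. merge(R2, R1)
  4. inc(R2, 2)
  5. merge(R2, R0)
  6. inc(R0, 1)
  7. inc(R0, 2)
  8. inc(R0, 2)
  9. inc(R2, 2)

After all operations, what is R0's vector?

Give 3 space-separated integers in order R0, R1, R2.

Op 1: merge R2<->R0 -> R2=(0,0,0) R0=(0,0,0)
Op 2: merge R2<->R0 -> R2=(0,0,0) R0=(0,0,0)
Op 3: merge R2<->R1 -> R2=(0,0,0) R1=(0,0,0)
Op 4: inc R2 by 2 -> R2=(0,0,2) value=2
Op 5: merge R2<->R0 -> R2=(0,0,2) R0=(0,0,2)
Op 6: inc R0 by 1 -> R0=(1,0,2) value=3
Op 7: inc R0 by 2 -> R0=(3,0,2) value=5
Op 8: inc R0 by 2 -> R0=(5,0,2) value=7
Op 9: inc R2 by 2 -> R2=(0,0,4) value=4

Answer: 5 0 2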